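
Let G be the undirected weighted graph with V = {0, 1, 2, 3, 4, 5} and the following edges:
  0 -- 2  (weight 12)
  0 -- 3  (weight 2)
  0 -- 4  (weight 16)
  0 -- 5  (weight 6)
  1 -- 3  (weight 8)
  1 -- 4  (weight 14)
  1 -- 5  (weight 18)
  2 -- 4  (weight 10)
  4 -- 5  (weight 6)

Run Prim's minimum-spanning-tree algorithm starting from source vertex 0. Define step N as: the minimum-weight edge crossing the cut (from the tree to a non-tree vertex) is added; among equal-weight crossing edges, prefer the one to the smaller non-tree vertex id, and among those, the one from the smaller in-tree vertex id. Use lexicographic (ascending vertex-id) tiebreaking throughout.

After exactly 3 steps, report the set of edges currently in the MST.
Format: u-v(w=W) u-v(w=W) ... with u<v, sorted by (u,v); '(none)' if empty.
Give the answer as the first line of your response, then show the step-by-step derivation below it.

0-3(w=2) 0-5(w=6) 4-5(w=6)

step 1: add edge 0-3 (w=2); MST = {0-3(w=2)}
step 2: add edge 0-5 (w=6); MST = {0-3(w=2) 0-5(w=6)}
step 3: add edge 4-5 (w=6); MST = {0-3(w=2) 0-5(w=6) 4-5(w=6)}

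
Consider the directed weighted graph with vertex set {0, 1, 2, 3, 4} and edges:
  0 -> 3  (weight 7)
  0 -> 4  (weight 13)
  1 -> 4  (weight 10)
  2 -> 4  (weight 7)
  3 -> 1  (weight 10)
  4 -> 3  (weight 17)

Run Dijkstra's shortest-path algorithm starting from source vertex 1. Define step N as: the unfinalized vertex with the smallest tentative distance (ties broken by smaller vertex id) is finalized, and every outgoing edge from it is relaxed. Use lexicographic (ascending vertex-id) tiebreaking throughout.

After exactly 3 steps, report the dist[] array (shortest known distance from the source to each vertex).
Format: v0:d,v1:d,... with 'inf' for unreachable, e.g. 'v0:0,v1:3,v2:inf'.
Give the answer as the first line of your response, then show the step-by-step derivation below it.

v0:inf,v1:0,v2:inf,v3:27,v4:10

step 1: dist = v0:inf,v1:0,v2:inf,v3:inf,v4:10
step 2: dist = v0:inf,v1:0,v2:inf,v3:27,v4:10
step 3: dist = v0:inf,v1:0,v2:inf,v3:27,v4:10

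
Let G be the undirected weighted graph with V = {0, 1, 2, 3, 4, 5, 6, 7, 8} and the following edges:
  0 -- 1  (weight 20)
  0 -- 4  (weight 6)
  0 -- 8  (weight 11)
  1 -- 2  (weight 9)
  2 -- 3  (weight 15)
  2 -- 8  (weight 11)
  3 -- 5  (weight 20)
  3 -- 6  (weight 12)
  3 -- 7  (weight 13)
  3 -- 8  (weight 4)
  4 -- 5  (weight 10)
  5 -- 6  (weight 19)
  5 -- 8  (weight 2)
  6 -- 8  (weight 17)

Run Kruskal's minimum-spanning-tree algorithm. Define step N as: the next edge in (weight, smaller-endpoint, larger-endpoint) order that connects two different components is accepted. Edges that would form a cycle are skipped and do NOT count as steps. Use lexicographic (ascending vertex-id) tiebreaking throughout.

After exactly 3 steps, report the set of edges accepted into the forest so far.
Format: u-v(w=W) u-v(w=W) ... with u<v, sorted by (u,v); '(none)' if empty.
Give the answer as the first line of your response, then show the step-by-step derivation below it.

0-4(w=6) 3-8(w=4) 5-8(w=2)

step 1: add edge 5-8 (w=2); MST = {5-8(w=2)}
step 2: add edge 3-8 (w=4); MST = {3-8(w=4) 5-8(w=2)}
step 3: add edge 0-4 (w=6); MST = {0-4(w=6) 3-8(w=4) 5-8(w=2)}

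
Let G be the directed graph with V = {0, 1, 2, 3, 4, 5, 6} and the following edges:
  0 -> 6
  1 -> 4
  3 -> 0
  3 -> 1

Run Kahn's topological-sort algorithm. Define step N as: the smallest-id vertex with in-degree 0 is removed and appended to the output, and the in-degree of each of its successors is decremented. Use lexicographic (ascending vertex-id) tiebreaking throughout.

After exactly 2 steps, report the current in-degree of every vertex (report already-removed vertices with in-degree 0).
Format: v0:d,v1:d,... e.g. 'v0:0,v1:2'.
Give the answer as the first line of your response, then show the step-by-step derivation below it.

v0:0,v1:0,v2:0,v3:0,v4:1,v5:0,v6:1

step 1: output 2; order=[2]; indeg=(1,1,0,0,1,0,1)
step 2: output 3; order=[2,3]; indeg=(0,0,0,0,1,0,1)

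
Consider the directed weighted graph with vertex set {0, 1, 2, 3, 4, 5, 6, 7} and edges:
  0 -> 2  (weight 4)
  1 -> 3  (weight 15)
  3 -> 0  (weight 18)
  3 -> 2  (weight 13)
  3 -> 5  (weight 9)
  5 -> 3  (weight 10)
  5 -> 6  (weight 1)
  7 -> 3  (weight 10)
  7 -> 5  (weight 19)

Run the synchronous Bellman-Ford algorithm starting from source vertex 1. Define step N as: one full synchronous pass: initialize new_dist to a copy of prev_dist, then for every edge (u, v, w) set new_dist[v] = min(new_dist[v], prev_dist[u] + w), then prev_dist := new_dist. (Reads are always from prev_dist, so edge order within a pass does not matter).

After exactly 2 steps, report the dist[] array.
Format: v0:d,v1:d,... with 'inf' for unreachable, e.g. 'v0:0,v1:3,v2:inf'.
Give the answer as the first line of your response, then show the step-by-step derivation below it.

v0:33,v1:0,v2:28,v3:15,v4:inf,v5:24,v6:inf,v7:inf

step 1: dist = v0:inf,v1:0,v2:inf,v3:15,v4:inf,v5:inf,v6:inf,v7:inf
step 2: dist = v0:33,v1:0,v2:28,v3:15,v4:inf,v5:24,v6:inf,v7:inf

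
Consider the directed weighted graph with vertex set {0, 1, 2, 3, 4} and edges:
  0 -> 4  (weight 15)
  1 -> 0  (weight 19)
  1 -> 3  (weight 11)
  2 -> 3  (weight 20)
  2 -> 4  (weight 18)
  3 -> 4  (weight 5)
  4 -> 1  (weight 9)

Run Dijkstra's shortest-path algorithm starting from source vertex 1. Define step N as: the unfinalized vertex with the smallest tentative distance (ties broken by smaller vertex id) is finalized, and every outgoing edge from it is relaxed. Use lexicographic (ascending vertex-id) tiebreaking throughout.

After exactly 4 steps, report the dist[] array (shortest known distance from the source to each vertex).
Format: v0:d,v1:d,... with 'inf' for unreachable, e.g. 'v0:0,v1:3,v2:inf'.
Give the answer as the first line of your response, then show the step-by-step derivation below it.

v0:19,v1:0,v2:inf,v3:11,v4:16

step 1: dist = v0:19,v1:0,v2:inf,v3:11,v4:inf
step 2: dist = v0:19,v1:0,v2:inf,v3:11,v4:16
step 3: dist = v0:19,v1:0,v2:inf,v3:11,v4:16
step 4: dist = v0:19,v1:0,v2:inf,v3:11,v4:16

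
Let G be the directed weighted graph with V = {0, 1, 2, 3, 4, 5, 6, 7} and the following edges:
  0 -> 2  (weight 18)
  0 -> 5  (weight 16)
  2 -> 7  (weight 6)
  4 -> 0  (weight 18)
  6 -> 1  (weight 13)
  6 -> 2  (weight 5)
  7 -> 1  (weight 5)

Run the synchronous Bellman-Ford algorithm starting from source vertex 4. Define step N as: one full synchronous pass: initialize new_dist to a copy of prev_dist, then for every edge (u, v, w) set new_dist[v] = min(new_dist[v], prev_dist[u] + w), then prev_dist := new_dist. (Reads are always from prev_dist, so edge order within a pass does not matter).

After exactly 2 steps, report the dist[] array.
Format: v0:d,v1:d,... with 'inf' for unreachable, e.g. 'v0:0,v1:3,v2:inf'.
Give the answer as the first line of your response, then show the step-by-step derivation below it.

v0:18,v1:inf,v2:36,v3:inf,v4:0,v5:34,v6:inf,v7:inf

step 1: dist = v0:18,v1:inf,v2:inf,v3:inf,v4:0,v5:inf,v6:inf,v7:inf
step 2: dist = v0:18,v1:inf,v2:36,v3:inf,v4:0,v5:34,v6:inf,v7:inf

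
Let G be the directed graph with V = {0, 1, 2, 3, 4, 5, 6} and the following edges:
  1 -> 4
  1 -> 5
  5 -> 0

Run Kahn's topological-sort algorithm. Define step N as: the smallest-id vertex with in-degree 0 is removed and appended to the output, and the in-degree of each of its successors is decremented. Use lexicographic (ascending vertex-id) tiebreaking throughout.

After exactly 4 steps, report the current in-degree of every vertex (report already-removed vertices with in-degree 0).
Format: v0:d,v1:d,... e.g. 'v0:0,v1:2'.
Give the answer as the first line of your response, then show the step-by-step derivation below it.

v0:1,v1:0,v2:0,v3:0,v4:0,v5:0,v6:0

step 1: output 1; order=[1]; indeg=(1,0,0,0,0,0,0)
step 2: output 2; order=[1,2]; indeg=(1,0,0,0,0,0,0)
step 3: output 3; order=[1,2,3]; indeg=(1,0,0,0,0,0,0)
step 4: output 4; order=[1,2,3,4]; indeg=(1,0,0,0,0,0,0)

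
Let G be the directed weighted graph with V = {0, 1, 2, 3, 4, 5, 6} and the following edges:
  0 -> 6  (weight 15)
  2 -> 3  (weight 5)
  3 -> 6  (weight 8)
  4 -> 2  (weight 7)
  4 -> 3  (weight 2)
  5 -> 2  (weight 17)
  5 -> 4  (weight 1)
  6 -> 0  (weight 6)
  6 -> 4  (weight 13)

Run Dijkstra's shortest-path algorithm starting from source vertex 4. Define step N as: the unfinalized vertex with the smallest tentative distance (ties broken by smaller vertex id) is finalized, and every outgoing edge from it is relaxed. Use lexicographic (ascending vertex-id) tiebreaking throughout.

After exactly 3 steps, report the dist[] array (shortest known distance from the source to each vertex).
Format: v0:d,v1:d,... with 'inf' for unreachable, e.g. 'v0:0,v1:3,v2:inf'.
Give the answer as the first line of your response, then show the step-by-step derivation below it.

v0:inf,v1:inf,v2:7,v3:2,v4:0,v5:inf,v6:10

step 1: dist = v0:inf,v1:inf,v2:7,v3:2,v4:0,v5:inf,v6:inf
step 2: dist = v0:inf,v1:inf,v2:7,v3:2,v4:0,v5:inf,v6:10
step 3: dist = v0:inf,v1:inf,v2:7,v3:2,v4:0,v5:inf,v6:10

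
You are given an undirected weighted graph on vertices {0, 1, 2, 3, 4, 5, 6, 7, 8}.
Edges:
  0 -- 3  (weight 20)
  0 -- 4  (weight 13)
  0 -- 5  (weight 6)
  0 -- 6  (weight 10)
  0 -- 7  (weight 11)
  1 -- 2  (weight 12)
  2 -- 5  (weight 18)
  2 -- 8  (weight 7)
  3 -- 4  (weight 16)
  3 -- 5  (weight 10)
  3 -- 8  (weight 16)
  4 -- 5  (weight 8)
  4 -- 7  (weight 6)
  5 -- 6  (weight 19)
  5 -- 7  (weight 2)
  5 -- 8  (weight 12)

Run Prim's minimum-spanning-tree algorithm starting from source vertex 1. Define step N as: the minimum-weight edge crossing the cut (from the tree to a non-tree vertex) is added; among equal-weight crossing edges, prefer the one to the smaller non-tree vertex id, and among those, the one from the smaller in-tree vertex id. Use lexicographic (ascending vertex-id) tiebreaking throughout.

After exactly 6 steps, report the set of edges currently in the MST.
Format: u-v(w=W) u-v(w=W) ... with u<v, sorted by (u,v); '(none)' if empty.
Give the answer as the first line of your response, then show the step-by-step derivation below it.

0-5(w=6) 1-2(w=12) 2-8(w=7) 4-7(w=6) 5-7(w=2) 5-8(w=12)

step 1: add edge 1-2 (w=12); MST = {1-2(w=12)}
step 2: add edge 2-8 (w=7); MST = {1-2(w=12) 2-8(w=7)}
step 3: add edge 5-8 (w=12); MST = {1-2(w=12) 2-8(w=7) 5-8(w=12)}
step 4: add edge 5-7 (w=2); MST = {1-2(w=12) 2-8(w=7) 5-7(w=2) 5-8(w=12)}
step 5: add edge 0-5 (w=6); MST = {0-5(w=6) 1-2(w=12) 2-8(w=7) 5-7(w=2) 5-8(w=12)}
step 6: add edge 4-7 (w=6); MST = {0-5(w=6) 1-2(w=12) 2-8(w=7) 4-7(w=6) 5-7(w=2) 5-8(w=12)}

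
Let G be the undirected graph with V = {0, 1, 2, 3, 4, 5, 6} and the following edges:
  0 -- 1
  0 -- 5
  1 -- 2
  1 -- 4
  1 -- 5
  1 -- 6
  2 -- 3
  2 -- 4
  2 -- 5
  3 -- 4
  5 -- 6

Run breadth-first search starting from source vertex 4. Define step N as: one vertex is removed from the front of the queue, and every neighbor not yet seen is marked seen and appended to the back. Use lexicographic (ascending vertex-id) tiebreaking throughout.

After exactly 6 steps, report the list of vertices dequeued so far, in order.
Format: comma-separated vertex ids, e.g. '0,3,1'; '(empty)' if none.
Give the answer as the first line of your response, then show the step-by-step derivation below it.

4,1,2,3,0,5

step 1: dequeue 4; queue=[1,2,3]; order=4
step 2: dequeue 1; queue=[2,3,0,5,6]; order=4,1
step 3: dequeue 2; queue=[3,0,5,6]; order=4,1,2
step 4: dequeue 3; queue=[0,5,6]; order=4,1,2,3
step 5: dequeue 0; queue=[5,6]; order=4,1,2,3,0
step 6: dequeue 5; queue=[6]; order=4,1,2,3,0,5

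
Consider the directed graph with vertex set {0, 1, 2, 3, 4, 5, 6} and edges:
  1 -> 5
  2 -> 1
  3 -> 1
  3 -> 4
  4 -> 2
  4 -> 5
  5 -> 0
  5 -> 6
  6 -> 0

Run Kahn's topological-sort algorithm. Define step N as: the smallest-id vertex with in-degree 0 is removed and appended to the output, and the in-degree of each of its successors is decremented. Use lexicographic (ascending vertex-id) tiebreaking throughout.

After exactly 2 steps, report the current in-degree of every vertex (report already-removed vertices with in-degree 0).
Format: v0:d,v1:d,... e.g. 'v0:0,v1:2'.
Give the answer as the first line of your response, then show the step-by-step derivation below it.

v0:2,v1:1,v2:0,v3:0,v4:0,v5:1,v6:1

step 1: output 3; order=[3]; indeg=(2,1,1,0,0,2,1)
step 2: output 4; order=[3,4]; indeg=(2,1,0,0,0,1,1)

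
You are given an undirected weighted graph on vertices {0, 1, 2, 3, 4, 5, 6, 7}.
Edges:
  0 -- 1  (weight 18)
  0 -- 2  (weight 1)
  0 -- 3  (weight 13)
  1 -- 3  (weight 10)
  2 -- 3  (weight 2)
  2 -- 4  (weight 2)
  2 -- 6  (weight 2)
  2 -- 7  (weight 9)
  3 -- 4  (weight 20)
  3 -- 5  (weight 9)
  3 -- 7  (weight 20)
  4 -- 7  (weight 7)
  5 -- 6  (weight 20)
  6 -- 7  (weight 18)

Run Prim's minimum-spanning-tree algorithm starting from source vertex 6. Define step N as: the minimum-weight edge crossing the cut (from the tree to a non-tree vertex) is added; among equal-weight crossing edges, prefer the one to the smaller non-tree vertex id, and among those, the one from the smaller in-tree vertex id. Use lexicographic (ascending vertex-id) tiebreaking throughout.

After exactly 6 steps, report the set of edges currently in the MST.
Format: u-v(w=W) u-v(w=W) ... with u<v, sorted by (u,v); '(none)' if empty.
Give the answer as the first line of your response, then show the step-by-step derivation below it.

0-2(w=1) 2-3(w=2) 2-4(w=2) 2-6(w=2) 3-5(w=9) 4-7(w=7)

step 1: add edge 2-6 (w=2); MST = {2-6(w=2)}
step 2: add edge 0-2 (w=1); MST = {0-2(w=1) 2-6(w=2)}
step 3: add edge 2-3 (w=2); MST = {0-2(w=1) 2-3(w=2) 2-6(w=2)}
step 4: add edge 2-4 (w=2); MST = {0-2(w=1) 2-3(w=2) 2-4(w=2) 2-6(w=2)}
step 5: add edge 4-7 (w=7); MST = {0-2(w=1) 2-3(w=2) 2-4(w=2) 2-6(w=2) 4-7(w=7)}
step 6: add edge 3-5 (w=9); MST = {0-2(w=1) 2-3(w=2) 2-4(w=2) 2-6(w=2) 3-5(w=9) 4-7(w=7)}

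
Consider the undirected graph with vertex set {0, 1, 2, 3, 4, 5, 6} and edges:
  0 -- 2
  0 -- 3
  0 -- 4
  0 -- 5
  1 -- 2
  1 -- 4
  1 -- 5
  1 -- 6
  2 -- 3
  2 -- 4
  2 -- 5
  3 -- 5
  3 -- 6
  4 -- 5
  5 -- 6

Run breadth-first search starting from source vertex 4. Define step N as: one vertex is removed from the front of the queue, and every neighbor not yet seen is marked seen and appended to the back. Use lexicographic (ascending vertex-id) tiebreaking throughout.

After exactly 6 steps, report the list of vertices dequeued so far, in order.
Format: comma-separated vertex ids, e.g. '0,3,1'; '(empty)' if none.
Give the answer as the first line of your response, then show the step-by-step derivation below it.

4,0,1,2,5,3

step 1: dequeue 4; queue=[0,1,2,5]; order=4
step 2: dequeue 0; queue=[1,2,5,3]; order=4,0
step 3: dequeue 1; queue=[2,5,3,6]; order=4,0,1
step 4: dequeue 2; queue=[5,3,6]; order=4,0,1,2
step 5: dequeue 5; queue=[3,6]; order=4,0,1,2,5
step 6: dequeue 3; queue=[6]; order=4,0,1,2,5,3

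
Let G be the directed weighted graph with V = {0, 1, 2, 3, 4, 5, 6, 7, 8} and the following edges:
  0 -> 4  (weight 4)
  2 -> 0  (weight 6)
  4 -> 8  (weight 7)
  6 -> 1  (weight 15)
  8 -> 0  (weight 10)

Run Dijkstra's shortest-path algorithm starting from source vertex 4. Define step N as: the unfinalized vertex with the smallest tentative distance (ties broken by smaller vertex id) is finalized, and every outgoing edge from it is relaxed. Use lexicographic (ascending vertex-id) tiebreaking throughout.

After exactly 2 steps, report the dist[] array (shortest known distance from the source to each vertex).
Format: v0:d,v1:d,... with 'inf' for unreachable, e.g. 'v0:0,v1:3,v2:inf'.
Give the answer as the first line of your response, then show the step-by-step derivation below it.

v0:17,v1:inf,v2:inf,v3:inf,v4:0,v5:inf,v6:inf,v7:inf,v8:7

step 1: dist = v0:inf,v1:inf,v2:inf,v3:inf,v4:0,v5:inf,v6:inf,v7:inf,v8:7
step 2: dist = v0:17,v1:inf,v2:inf,v3:inf,v4:0,v5:inf,v6:inf,v7:inf,v8:7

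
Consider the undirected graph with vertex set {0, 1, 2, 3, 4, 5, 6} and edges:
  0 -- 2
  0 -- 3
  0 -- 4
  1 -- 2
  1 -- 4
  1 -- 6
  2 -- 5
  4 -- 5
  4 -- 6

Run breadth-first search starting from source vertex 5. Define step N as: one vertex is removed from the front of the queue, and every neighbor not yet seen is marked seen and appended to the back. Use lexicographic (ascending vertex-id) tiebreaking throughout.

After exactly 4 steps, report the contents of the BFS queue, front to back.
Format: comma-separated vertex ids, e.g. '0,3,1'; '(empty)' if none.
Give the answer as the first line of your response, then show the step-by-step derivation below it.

1,6,3

step 1: dequeue 5; queue=[2,4]; order=5
step 2: dequeue 2; queue=[4,0,1]; order=5,2
step 3: dequeue 4; queue=[0,1,6]; order=5,2,4
step 4: dequeue 0; queue=[1,6,3]; order=5,2,4,0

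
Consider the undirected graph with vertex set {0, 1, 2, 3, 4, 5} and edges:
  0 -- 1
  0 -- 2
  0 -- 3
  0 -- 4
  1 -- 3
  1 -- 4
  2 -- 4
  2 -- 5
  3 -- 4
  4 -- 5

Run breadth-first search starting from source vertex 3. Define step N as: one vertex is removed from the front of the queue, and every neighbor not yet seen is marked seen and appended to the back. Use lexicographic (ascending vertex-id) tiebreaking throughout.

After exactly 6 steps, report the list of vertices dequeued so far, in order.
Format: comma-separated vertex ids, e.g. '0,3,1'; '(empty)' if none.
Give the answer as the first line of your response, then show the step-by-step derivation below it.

3,0,1,4,2,5

step 1: dequeue 3; queue=[0,1,4]; order=3
step 2: dequeue 0; queue=[1,4,2]; order=3,0
step 3: dequeue 1; queue=[4,2]; order=3,0,1
step 4: dequeue 4; queue=[2,5]; order=3,0,1,4
step 5: dequeue 2; queue=[5]; order=3,0,1,4,2
step 6: dequeue 5; queue=[(empty)]; order=3,0,1,4,2,5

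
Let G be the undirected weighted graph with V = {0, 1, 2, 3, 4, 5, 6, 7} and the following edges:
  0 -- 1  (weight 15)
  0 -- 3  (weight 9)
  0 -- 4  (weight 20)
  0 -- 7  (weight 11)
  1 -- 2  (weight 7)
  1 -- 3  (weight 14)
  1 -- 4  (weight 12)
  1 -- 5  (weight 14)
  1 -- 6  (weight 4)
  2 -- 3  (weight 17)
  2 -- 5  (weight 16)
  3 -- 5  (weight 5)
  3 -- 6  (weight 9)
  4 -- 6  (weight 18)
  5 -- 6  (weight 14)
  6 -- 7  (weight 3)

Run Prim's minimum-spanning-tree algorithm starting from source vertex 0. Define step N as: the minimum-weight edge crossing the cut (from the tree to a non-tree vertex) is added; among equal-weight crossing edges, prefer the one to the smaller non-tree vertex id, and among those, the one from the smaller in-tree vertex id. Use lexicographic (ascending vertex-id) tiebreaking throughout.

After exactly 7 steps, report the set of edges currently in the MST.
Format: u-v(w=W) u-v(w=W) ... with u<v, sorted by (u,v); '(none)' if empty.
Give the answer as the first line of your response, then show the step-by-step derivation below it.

0-3(w=9) 1-2(w=7) 1-4(w=12) 1-6(w=4) 3-5(w=5) 3-6(w=9) 6-7(w=3)

step 1: add edge 0-3 (w=9); MST = {0-3(w=9)}
step 2: add edge 3-5 (w=5); MST = {0-3(w=9) 3-5(w=5)}
step 3: add edge 3-6 (w=9); MST = {0-3(w=9) 3-5(w=5) 3-6(w=9)}
step 4: add edge 6-7 (w=3); MST = {0-3(w=9) 3-5(w=5) 3-6(w=9) 6-7(w=3)}
step 5: add edge 1-6 (w=4); MST = {0-3(w=9) 1-6(w=4) 3-5(w=5) 3-6(w=9) 6-7(w=3)}
step 6: add edge 1-2 (w=7); MST = {0-3(w=9) 1-2(w=7) 1-6(w=4) 3-5(w=5) 3-6(w=9) 6-7(w=3)}
step 7: add edge 1-4 (w=12); MST = {0-3(w=9) 1-2(w=7) 1-4(w=12) 1-6(w=4) 3-5(w=5) 3-6(w=9) 6-7(w=3)}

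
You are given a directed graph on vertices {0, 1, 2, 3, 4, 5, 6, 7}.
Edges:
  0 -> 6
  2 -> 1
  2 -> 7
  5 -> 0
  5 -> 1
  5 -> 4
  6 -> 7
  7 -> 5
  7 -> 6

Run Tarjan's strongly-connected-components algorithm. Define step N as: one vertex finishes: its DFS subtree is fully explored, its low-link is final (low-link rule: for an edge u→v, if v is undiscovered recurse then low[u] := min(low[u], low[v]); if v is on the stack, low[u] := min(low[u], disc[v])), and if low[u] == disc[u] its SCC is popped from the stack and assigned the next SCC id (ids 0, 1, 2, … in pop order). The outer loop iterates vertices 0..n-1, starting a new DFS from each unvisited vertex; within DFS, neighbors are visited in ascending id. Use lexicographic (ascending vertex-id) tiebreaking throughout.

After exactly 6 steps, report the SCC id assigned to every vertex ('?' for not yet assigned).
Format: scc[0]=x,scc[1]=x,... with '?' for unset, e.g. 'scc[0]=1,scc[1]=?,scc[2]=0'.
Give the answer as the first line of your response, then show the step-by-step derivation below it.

scc[0]=2,scc[1]=0,scc[2]=?,scc[3]=?,scc[4]=1,scc[5]=2,scc[6]=2,scc[7]=2

step 1: low=(low[0]=0,low[1]=4,low[2]=?,low[3]=?,low[4]=?,low[5]=0,low[6]=1,low[7]=2); scc=(scc[0]=?,scc[1]=0,scc[2]=?,scc[3]=?,scc[4]=?,scc[5]=?,scc[6]=?,scc[7]=?)
step 2: low=(low[0]=0,low[1]=4,low[2]=?,low[3]=?,low[4]=5,low[5]=0,low[6]=1,low[7]=2); scc=(scc[0]=?,scc[1]=0,scc[2]=?,scc[3]=?,scc[4]=1,scc[5]=?,scc[6]=?,scc[7]=?)
step 3: low=(low[0]=0,low[1]=4,low[2]=?,low[3]=?,low[4]=5,low[5]=0,low[6]=1,low[7]=2); scc=(scc[0]=?,scc[1]=0,scc[2]=?,scc[3]=?,scc[4]=1,scc[5]=?,scc[6]=?,scc[7]=?)
step 4: low=(low[0]=0,low[1]=4,low[2]=?,low[3]=?,low[4]=5,low[5]=0,low[6]=1,low[7]=0); scc=(scc[0]=?,scc[1]=0,scc[2]=?,scc[3]=?,scc[4]=1,scc[5]=?,scc[6]=?,scc[7]=?)
step 5: low=(low[0]=0,low[1]=4,low[2]=?,low[3]=?,low[4]=5,low[5]=0,low[6]=0,low[7]=0); scc=(scc[0]=?,scc[1]=0,scc[2]=?,scc[3]=?,scc[4]=1,scc[5]=?,scc[6]=?,scc[7]=?)
step 6: low=(low[0]=0,low[1]=4,low[2]=?,low[3]=?,low[4]=5,low[5]=0,low[6]=0,low[7]=0); scc=(scc[0]=2,scc[1]=0,scc[2]=?,scc[3]=?,scc[4]=1,scc[5]=2,scc[6]=2,scc[7]=2)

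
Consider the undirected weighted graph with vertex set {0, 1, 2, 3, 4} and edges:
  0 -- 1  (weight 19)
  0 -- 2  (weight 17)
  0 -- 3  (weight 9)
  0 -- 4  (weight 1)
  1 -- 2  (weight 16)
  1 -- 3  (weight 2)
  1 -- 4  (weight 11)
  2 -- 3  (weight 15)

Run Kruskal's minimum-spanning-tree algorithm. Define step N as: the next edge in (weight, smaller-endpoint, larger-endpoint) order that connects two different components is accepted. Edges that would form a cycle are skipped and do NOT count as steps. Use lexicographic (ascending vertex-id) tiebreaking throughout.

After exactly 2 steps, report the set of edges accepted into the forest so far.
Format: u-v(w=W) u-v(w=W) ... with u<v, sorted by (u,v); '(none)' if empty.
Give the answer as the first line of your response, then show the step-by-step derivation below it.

0-4(w=1) 1-3(w=2)

step 1: add edge 0-4 (w=1); MST = {0-4(w=1)}
step 2: add edge 1-3 (w=2); MST = {0-4(w=1) 1-3(w=2)}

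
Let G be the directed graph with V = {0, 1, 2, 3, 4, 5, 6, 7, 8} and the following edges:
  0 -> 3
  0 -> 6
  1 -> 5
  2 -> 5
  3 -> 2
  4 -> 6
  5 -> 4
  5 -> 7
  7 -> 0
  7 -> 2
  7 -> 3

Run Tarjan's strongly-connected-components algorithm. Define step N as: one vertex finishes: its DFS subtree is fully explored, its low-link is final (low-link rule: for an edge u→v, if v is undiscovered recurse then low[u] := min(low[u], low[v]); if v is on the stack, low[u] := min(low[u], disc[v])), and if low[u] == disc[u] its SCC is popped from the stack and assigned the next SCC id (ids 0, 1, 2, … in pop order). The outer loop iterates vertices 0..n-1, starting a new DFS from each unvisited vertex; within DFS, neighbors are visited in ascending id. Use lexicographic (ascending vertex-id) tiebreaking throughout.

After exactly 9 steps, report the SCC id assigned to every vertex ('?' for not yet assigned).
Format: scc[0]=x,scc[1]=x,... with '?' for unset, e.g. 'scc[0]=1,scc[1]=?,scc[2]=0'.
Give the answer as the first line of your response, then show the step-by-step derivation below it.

scc[0]=2,scc[1]=3,scc[2]=2,scc[3]=2,scc[4]=1,scc[5]=2,scc[6]=0,scc[7]=2,scc[8]=4

step 1: low=(low[0]=0,low[1]=?,low[2]=2,low[3]=1,low[4]=4,low[5]=3,low[6]=5,low[7]=?,low[8]=?); scc=(scc[0]=?,scc[1]=?,scc[2]=?,scc[3]=?,scc[4]=?,scc[5]=?,scc[6]=0,scc[7]=?,scc[8]=?)
step 2: low=(low[0]=0,low[1]=?,low[2]=2,low[3]=1,low[4]=4,low[5]=3,low[6]=5,low[7]=?,low[8]=?); scc=(scc[0]=?,scc[1]=?,scc[2]=?,scc[3]=?,scc[4]=1,scc[5]=?,scc[6]=0,scc[7]=?,scc[8]=?)
step 3: low=(low[0]=0,low[1]=?,low[2]=2,low[3]=1,low[4]=4,low[5]=3,low[6]=5,low[7]=0,low[8]=?); scc=(scc[0]=?,scc[1]=?,scc[2]=?,scc[3]=?,scc[4]=1,scc[5]=?,scc[6]=0,scc[7]=?,scc[8]=?)
step 4: low=(low[0]=0,low[1]=?,low[2]=2,low[3]=1,low[4]=4,low[5]=0,low[6]=5,low[7]=0,low[8]=?); scc=(scc[0]=?,scc[1]=?,scc[2]=?,scc[3]=?,scc[4]=1,scc[5]=?,scc[6]=0,scc[7]=?,scc[8]=?)
step 5: low=(low[0]=0,low[1]=?,low[2]=0,low[3]=1,low[4]=4,low[5]=0,low[6]=5,low[7]=0,low[8]=?); scc=(scc[0]=?,scc[1]=?,scc[2]=?,scc[3]=?,scc[4]=1,scc[5]=?,scc[6]=0,scc[7]=?,scc[8]=?)
step 6: low=(low[0]=0,low[1]=?,low[2]=0,low[3]=0,low[4]=4,low[5]=0,low[6]=5,low[7]=0,low[8]=?); scc=(scc[0]=?,scc[1]=?,scc[2]=?,scc[3]=?,scc[4]=1,scc[5]=?,scc[6]=0,scc[7]=?,scc[8]=?)
step 7: low=(low[0]=0,low[1]=?,low[2]=0,low[3]=0,low[4]=4,low[5]=0,low[6]=5,low[7]=0,low[8]=?); scc=(scc[0]=2,scc[1]=?,scc[2]=2,scc[3]=2,scc[4]=1,scc[5]=2,scc[6]=0,scc[7]=2,scc[8]=?)
step 8: low=(low[0]=0,low[1]=7,low[2]=0,low[3]=0,low[4]=4,low[5]=0,low[6]=5,low[7]=0,low[8]=?); scc=(scc[0]=2,scc[1]=3,scc[2]=2,scc[3]=2,scc[4]=1,scc[5]=2,scc[6]=0,scc[7]=2,scc[8]=?)
step 9: low=(low[0]=0,low[1]=7,low[2]=0,low[3]=0,low[4]=4,low[5]=0,low[6]=5,low[7]=0,low[8]=8); scc=(scc[0]=2,scc[1]=3,scc[2]=2,scc[3]=2,scc[4]=1,scc[5]=2,scc[6]=0,scc[7]=2,scc[8]=4)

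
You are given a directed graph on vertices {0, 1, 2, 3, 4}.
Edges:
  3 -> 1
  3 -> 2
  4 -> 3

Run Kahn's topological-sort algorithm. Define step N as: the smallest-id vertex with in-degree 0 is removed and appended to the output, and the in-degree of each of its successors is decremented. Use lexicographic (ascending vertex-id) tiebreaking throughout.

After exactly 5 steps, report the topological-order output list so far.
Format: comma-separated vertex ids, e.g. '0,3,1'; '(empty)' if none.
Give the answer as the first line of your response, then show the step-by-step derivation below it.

0,4,3,1,2

step 1: output 0; order=[0]; indeg=(0,1,1,1,0)
step 2: output 4; order=[0,4]; indeg=(0,1,1,0,0)
step 3: output 3; order=[0,4,3]; indeg=(0,0,0,0,0)
step 4: output 1; order=[0,4,3,1]; indeg=(0,0,0,0,0)
step 5: output 2; order=[0,4,3,1,2]; indeg=(0,0,0,0,0)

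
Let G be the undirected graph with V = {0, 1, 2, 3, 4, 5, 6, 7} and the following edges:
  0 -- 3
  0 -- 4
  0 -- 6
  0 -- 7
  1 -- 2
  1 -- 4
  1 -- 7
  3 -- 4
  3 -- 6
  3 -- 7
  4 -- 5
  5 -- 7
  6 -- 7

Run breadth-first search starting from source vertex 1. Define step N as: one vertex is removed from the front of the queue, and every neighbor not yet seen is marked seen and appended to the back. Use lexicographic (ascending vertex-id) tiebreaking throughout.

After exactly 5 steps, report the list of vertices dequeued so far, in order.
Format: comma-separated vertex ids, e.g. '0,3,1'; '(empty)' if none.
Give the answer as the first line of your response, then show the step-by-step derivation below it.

1,2,4,7,0

step 1: dequeue 1; queue=[2,4,7]; order=1
step 2: dequeue 2; queue=[4,7]; order=1,2
step 3: dequeue 4; queue=[7,0,3,5]; order=1,2,4
step 4: dequeue 7; queue=[0,3,5,6]; order=1,2,4,7
step 5: dequeue 0; queue=[3,5,6]; order=1,2,4,7,0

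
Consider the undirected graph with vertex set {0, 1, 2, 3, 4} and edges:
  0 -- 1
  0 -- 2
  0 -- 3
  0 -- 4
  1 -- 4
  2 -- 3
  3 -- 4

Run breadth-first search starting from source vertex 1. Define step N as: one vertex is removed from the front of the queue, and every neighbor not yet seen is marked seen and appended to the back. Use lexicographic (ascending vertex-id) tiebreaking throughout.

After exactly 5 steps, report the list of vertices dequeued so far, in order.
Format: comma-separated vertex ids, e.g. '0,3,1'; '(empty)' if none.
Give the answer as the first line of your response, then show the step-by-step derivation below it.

1,0,4,2,3

step 1: dequeue 1; queue=[0,4]; order=1
step 2: dequeue 0; queue=[4,2,3]; order=1,0
step 3: dequeue 4; queue=[2,3]; order=1,0,4
step 4: dequeue 2; queue=[3]; order=1,0,4,2
step 5: dequeue 3; queue=[(empty)]; order=1,0,4,2,3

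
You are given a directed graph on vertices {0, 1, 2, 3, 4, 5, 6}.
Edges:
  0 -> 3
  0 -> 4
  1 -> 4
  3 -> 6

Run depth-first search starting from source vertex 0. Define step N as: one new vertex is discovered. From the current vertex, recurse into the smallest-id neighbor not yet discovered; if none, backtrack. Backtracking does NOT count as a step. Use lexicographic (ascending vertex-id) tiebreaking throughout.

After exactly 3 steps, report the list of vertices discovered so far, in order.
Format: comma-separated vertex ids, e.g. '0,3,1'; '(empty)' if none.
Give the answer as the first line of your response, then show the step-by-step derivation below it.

0,3,6

step 1: discover 0; path=0; order=0
step 2: discover 3; path=0>3; order=0,3
step 3: discover 6; path=0>3>6; order=0,3,6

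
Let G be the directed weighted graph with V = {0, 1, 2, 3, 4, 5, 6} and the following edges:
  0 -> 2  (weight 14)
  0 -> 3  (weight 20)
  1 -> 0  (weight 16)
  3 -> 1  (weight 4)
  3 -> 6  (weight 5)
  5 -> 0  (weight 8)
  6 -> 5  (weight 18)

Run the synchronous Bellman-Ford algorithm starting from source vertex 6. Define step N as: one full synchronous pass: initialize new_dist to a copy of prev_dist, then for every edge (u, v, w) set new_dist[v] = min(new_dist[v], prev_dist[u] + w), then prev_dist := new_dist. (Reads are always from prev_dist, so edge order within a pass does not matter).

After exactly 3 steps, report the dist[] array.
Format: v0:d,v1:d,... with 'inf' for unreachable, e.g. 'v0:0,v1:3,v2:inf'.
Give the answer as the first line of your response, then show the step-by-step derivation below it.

v0:26,v1:inf,v2:40,v3:46,v4:inf,v5:18,v6:0

step 1: dist = v0:inf,v1:inf,v2:inf,v3:inf,v4:inf,v5:18,v6:0
step 2: dist = v0:26,v1:inf,v2:inf,v3:inf,v4:inf,v5:18,v6:0
step 3: dist = v0:26,v1:inf,v2:40,v3:46,v4:inf,v5:18,v6:0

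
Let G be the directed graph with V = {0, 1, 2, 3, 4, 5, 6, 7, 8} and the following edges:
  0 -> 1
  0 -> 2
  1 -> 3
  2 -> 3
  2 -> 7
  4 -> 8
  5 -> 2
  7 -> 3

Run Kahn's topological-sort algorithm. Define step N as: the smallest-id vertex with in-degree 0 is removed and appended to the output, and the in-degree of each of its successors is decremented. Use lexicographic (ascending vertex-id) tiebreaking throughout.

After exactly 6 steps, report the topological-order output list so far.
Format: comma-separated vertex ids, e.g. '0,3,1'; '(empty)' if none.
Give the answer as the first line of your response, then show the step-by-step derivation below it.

0,1,4,5,2,6

step 1: output 0; order=[0]; indeg=(0,0,1,3,0,0,0,1,1)
step 2: output 1; order=[0,1]; indeg=(0,0,1,2,0,0,0,1,1)
step 3: output 4; order=[0,1,4]; indeg=(0,0,1,2,0,0,0,1,0)
step 4: output 5; order=[0,1,4,5]; indeg=(0,0,0,2,0,0,0,1,0)
step 5: output 2; order=[0,1,4,5,2]; indeg=(0,0,0,1,0,0,0,0,0)
step 6: output 6; order=[0,1,4,5,2,6]; indeg=(0,0,0,1,0,0,0,0,0)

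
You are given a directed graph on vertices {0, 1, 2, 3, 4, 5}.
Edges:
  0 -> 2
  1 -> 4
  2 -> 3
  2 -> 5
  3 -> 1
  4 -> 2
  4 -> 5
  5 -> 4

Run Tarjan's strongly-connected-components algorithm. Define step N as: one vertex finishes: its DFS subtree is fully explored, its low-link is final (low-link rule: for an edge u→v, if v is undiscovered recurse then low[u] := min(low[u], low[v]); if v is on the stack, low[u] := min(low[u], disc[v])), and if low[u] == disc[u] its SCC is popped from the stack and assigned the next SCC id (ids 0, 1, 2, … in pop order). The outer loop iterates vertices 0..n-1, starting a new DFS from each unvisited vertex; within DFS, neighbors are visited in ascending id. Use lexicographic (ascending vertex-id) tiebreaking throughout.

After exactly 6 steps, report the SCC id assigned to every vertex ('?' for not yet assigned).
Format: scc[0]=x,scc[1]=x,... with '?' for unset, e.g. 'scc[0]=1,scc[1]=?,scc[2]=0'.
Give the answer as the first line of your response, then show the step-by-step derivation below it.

scc[0]=1,scc[1]=0,scc[2]=0,scc[3]=0,scc[4]=0,scc[5]=0

step 1: low=(low[0]=0,low[1]=3,low[2]=1,low[3]=2,low[4]=1,low[5]=4); scc=(scc[0]=?,scc[1]=?,scc[2]=?,scc[3]=?,scc[4]=?,scc[5]=?)
step 2: low=(low[0]=0,low[1]=3,low[2]=1,low[3]=2,low[4]=1,low[5]=4); scc=(scc[0]=?,scc[1]=?,scc[2]=?,scc[3]=?,scc[4]=?,scc[5]=?)
step 3: low=(low[0]=0,low[1]=1,low[2]=1,low[3]=2,low[4]=1,low[5]=4); scc=(scc[0]=?,scc[1]=?,scc[2]=?,scc[3]=?,scc[4]=?,scc[5]=?)
step 4: low=(low[0]=0,low[1]=1,low[2]=1,low[3]=1,low[4]=1,low[5]=4); scc=(scc[0]=?,scc[1]=?,scc[2]=?,scc[3]=?,scc[4]=?,scc[5]=?)
step 5: low=(low[0]=0,low[1]=1,low[2]=1,low[3]=1,low[4]=1,low[5]=4); scc=(scc[0]=?,scc[1]=0,scc[2]=0,scc[3]=0,scc[4]=0,scc[5]=0)
step 6: low=(low[0]=0,low[1]=1,low[2]=1,low[3]=1,low[4]=1,low[5]=4); scc=(scc[0]=1,scc[1]=0,scc[2]=0,scc[3]=0,scc[4]=0,scc[5]=0)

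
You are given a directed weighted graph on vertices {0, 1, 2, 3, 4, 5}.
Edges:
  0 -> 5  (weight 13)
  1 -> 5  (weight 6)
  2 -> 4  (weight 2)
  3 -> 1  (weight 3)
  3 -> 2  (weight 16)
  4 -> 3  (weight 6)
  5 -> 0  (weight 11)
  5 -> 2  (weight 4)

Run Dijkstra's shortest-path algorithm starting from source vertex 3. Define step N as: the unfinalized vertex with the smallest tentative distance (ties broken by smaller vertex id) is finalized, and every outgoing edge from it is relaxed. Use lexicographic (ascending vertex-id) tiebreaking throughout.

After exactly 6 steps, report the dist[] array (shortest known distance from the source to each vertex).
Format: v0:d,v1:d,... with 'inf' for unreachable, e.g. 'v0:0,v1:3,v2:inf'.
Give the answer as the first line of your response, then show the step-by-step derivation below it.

v0:20,v1:3,v2:13,v3:0,v4:15,v5:9

step 1: dist = v0:inf,v1:3,v2:16,v3:0,v4:inf,v5:inf
step 2: dist = v0:inf,v1:3,v2:16,v3:0,v4:inf,v5:9
step 3: dist = v0:20,v1:3,v2:13,v3:0,v4:inf,v5:9
step 4: dist = v0:20,v1:3,v2:13,v3:0,v4:15,v5:9
step 5: dist = v0:20,v1:3,v2:13,v3:0,v4:15,v5:9
step 6: dist = v0:20,v1:3,v2:13,v3:0,v4:15,v5:9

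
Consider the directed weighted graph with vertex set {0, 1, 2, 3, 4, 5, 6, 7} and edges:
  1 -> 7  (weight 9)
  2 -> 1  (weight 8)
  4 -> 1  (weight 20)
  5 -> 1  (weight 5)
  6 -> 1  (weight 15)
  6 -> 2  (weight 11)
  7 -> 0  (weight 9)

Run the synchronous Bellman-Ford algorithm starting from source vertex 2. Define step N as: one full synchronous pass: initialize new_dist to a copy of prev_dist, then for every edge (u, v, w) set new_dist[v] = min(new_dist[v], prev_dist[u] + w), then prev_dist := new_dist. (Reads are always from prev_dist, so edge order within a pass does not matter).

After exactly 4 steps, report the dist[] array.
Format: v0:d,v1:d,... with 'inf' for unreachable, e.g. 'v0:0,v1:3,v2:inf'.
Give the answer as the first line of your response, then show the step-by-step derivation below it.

v0:26,v1:8,v2:0,v3:inf,v4:inf,v5:inf,v6:inf,v7:17

step 1: dist = v0:inf,v1:8,v2:0,v3:inf,v4:inf,v5:inf,v6:inf,v7:inf
step 2: dist = v0:inf,v1:8,v2:0,v3:inf,v4:inf,v5:inf,v6:inf,v7:17
step 3: dist = v0:26,v1:8,v2:0,v3:inf,v4:inf,v5:inf,v6:inf,v7:17
step 4: dist = v0:26,v1:8,v2:0,v3:inf,v4:inf,v5:inf,v6:inf,v7:17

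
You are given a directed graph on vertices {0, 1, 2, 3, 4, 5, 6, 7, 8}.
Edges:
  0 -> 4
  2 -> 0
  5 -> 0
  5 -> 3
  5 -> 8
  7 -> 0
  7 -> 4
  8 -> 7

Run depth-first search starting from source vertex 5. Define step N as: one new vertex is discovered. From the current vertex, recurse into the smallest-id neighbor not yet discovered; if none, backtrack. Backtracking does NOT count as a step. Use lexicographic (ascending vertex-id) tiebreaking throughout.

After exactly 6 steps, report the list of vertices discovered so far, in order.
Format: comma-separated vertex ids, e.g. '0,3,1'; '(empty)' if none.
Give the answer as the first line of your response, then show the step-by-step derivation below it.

5,0,4,3,8,7

step 1: discover 5; path=5; order=5
step 2: discover 0; path=5>0; order=5,0
step 3: discover 4; path=5>0>4; order=5,0,4
step 4: discover 3; path=5>3; order=5,0,4,3
step 5: discover 8; path=5>8; order=5,0,4,3,8
step 6: discover 7; path=5>8>7; order=5,0,4,3,8,7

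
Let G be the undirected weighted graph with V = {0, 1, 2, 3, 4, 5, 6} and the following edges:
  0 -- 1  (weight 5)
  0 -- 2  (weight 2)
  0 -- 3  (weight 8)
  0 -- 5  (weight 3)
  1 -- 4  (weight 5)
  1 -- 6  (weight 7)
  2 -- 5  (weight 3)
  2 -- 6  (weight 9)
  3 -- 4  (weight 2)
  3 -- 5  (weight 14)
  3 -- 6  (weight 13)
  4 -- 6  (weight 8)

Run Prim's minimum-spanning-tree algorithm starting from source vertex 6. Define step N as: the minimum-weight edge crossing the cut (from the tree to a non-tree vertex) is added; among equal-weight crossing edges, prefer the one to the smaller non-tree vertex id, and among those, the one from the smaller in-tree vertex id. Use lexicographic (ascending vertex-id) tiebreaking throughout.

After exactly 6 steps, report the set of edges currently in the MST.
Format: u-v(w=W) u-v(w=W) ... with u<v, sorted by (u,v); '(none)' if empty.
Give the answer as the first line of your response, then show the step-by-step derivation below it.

0-1(w=5) 0-2(w=2) 0-5(w=3) 1-4(w=5) 1-6(w=7) 3-4(w=2)

step 1: add edge 1-6 (w=7); MST = {1-6(w=7)}
step 2: add edge 0-1 (w=5); MST = {0-1(w=5) 1-6(w=7)}
step 3: add edge 0-2 (w=2); MST = {0-1(w=5) 0-2(w=2) 1-6(w=7)}
step 4: add edge 0-5 (w=3); MST = {0-1(w=5) 0-2(w=2) 0-5(w=3) 1-6(w=7)}
step 5: add edge 1-4 (w=5); MST = {0-1(w=5) 0-2(w=2) 0-5(w=3) 1-4(w=5) 1-6(w=7)}
step 6: add edge 3-4 (w=2); MST = {0-1(w=5) 0-2(w=2) 0-5(w=3) 1-4(w=5) 1-6(w=7) 3-4(w=2)}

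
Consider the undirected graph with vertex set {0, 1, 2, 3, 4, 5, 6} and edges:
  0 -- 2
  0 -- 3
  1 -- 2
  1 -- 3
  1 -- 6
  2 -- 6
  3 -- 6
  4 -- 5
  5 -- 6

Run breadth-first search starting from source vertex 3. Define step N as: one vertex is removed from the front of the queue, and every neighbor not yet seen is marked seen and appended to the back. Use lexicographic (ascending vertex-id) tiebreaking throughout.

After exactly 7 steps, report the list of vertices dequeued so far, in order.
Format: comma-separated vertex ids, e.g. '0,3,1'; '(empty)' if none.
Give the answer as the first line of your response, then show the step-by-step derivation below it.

3,0,1,6,2,5,4

step 1: dequeue 3; queue=[0,1,6]; order=3
step 2: dequeue 0; queue=[1,6,2]; order=3,0
step 3: dequeue 1; queue=[6,2]; order=3,0,1
step 4: dequeue 6; queue=[2,5]; order=3,0,1,6
step 5: dequeue 2; queue=[5]; order=3,0,1,6,2
step 6: dequeue 5; queue=[4]; order=3,0,1,6,2,5
step 7: dequeue 4; queue=[(empty)]; order=3,0,1,6,2,5,4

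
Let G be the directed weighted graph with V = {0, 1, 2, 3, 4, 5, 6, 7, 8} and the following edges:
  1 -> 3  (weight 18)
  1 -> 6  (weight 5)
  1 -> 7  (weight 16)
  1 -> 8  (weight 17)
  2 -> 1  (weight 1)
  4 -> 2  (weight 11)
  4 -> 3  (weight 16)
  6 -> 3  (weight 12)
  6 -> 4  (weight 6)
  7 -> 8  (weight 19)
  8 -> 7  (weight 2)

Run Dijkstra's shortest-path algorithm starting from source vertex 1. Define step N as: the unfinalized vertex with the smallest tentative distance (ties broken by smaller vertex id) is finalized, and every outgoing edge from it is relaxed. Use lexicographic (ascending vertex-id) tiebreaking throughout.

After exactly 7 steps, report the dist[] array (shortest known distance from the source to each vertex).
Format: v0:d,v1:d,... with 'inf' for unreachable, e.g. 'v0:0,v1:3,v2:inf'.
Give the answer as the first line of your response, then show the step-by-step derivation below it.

v0:inf,v1:0,v2:22,v3:17,v4:11,v5:inf,v6:5,v7:16,v8:17

step 1: dist = v0:inf,v1:0,v2:inf,v3:18,v4:inf,v5:inf,v6:5,v7:16,v8:17
step 2: dist = v0:inf,v1:0,v2:inf,v3:17,v4:11,v5:inf,v6:5,v7:16,v8:17
step 3: dist = v0:inf,v1:0,v2:22,v3:17,v4:11,v5:inf,v6:5,v7:16,v8:17
step 4: dist = v0:inf,v1:0,v2:22,v3:17,v4:11,v5:inf,v6:5,v7:16,v8:17
step 5: dist = v0:inf,v1:0,v2:22,v3:17,v4:11,v5:inf,v6:5,v7:16,v8:17
step 6: dist = v0:inf,v1:0,v2:22,v3:17,v4:11,v5:inf,v6:5,v7:16,v8:17
step 7: dist = v0:inf,v1:0,v2:22,v3:17,v4:11,v5:inf,v6:5,v7:16,v8:17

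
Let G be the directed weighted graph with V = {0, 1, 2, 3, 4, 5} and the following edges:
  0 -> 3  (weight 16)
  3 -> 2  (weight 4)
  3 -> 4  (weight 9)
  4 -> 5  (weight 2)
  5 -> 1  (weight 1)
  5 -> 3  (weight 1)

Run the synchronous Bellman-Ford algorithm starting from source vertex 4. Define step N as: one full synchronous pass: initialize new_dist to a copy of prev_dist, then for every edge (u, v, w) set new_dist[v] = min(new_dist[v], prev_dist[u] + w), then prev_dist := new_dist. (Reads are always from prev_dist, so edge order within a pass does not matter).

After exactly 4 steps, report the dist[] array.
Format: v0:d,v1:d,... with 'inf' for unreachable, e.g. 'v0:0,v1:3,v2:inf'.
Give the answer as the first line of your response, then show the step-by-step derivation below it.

v0:inf,v1:3,v2:7,v3:3,v4:0,v5:2

step 1: dist = v0:inf,v1:inf,v2:inf,v3:inf,v4:0,v5:2
step 2: dist = v0:inf,v1:3,v2:inf,v3:3,v4:0,v5:2
step 3: dist = v0:inf,v1:3,v2:7,v3:3,v4:0,v5:2
step 4: dist = v0:inf,v1:3,v2:7,v3:3,v4:0,v5:2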